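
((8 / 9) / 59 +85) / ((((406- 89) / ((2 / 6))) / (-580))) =-26182940/504981 = -51.85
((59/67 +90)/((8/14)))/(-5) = -42623/1340 = -31.81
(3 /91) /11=3/1001 = 0.00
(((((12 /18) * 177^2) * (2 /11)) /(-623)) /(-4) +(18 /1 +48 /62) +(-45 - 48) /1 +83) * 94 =205648406/212443 = 968.02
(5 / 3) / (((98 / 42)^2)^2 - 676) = -27/10471 = 0.00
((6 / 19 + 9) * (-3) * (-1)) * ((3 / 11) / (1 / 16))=25488/209 = 121.95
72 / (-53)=-72/53 = -1.36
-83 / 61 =-1.36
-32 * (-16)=512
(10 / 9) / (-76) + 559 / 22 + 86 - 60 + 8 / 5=498413/9405 = 52.99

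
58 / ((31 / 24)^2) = 33408/961 = 34.76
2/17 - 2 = -32/17 = -1.88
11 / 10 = 1.10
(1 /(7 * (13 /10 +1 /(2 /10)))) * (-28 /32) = -5/252 = -0.02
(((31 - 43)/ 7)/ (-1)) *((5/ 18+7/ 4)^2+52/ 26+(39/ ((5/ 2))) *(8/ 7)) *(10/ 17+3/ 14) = 32.94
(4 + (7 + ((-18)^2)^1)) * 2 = 670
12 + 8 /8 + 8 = 21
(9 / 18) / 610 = 1/1220 = 0.00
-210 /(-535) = 42/107 = 0.39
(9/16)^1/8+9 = 9.07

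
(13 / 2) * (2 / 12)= 13/12 = 1.08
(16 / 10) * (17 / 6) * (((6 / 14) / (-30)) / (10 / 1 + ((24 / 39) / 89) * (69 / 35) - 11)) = 0.07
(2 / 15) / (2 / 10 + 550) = 2/8253 = 0.00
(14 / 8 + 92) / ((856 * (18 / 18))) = 375/3424 = 0.11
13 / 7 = 1.86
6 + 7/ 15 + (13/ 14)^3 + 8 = 628403/41160 = 15.27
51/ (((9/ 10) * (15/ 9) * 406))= 17/203 = 0.08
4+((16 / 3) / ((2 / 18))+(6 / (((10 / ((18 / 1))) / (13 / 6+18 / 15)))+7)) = 2384/25 = 95.36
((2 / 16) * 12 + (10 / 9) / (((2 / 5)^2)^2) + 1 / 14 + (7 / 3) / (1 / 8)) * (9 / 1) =32075/56 = 572.77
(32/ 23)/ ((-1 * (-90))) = 16/1035 = 0.02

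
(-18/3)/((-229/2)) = 12/229 = 0.05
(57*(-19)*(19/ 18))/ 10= -6859/60 = -114.32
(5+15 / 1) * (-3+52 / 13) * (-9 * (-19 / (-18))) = -190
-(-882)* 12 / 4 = 2646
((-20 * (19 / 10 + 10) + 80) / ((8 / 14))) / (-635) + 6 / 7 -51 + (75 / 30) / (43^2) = -408524513/8218805 = -49.71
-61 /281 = -0.22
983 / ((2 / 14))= 6881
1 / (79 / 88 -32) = -88/2737 = -0.03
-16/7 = -2.29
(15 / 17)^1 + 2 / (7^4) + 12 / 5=670049/204085 = 3.28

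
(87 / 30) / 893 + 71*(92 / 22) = 29165699/98230 = 296.91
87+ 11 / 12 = 1055/12 = 87.92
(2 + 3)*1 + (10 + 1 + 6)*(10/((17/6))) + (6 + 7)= 78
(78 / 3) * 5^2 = 650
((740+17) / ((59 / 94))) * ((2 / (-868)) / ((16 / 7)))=-35579/29264 = -1.22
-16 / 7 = -2.29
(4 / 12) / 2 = 1/6 = 0.17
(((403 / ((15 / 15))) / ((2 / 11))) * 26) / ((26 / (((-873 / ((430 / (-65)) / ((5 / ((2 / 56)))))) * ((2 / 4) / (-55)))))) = -32015529/86 = -372273.59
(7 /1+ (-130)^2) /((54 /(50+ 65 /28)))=24768755/1512 = 16381.45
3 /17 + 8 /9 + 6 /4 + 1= 1091/306 = 3.57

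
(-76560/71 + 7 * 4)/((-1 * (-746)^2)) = 18643/9878159 = 0.00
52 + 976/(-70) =38.06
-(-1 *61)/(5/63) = 3843/5 = 768.60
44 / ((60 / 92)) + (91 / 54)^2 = 1025069/14580 = 70.31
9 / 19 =0.47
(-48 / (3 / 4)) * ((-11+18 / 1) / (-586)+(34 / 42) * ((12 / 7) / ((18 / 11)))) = -6914464/129213 = -53.51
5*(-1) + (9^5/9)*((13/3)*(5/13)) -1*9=10921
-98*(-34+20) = 1372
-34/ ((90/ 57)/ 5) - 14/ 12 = -653/6 = -108.83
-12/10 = -6/5 = -1.20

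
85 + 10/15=257/3 = 85.67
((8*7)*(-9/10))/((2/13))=-1638/5 = -327.60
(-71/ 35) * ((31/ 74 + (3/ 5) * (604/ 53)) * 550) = -8096.35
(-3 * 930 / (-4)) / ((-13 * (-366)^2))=-155/386984 = 0.00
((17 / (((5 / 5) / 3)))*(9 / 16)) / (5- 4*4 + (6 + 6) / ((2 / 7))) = 459/496 = 0.93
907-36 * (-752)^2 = -20357237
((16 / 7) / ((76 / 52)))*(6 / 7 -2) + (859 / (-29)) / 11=-1330545/296989 = -4.48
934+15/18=5609/6 = 934.83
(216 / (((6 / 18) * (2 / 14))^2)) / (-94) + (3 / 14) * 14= -47487/47 = -1010.36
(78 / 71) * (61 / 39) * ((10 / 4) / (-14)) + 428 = 425127/994 = 427.69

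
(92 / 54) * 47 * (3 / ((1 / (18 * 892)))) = 3857008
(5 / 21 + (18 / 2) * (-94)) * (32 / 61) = -443.68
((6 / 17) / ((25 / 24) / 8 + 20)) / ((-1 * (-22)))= 576/722755 = 0.00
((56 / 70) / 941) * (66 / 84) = 22/32935 = 0.00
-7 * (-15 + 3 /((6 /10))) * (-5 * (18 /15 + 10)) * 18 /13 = -70560/13 = -5427.69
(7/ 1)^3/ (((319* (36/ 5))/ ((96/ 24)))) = 1715/2871 = 0.60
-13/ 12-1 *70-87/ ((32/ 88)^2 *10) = -65701/480 = -136.88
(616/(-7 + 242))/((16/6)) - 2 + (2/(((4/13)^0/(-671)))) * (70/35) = -630979/235 = -2685.02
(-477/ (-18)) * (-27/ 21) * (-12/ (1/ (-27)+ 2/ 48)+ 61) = 1207287/14 = 86234.79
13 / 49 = 0.27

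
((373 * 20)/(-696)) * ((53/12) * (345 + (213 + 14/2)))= -55847425/2088 = -26746.85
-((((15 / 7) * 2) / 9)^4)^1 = -10000/194481 = -0.05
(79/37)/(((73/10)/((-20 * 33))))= -521400/2701 = -193.04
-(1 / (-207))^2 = -1/42849 = 0.00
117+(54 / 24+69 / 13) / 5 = 30813/260 = 118.51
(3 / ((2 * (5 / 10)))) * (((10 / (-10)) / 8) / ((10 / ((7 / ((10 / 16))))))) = -21/50 = -0.42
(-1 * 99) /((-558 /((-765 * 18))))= -75735/31 = -2443.06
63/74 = 0.85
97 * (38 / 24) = 1843/12 = 153.58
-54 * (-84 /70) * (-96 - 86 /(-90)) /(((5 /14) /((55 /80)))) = -2963961/250 = -11855.84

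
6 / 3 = 2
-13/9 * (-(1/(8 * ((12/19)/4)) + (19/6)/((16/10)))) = 1729/432 = 4.00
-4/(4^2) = -1/4 = -0.25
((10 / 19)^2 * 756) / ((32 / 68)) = 160650/361 = 445.01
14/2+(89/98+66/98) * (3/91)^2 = 5682161/811538 = 7.00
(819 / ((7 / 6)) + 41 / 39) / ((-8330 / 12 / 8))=-62672/7735 = -8.10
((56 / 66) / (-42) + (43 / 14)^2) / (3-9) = -182659/116424 = -1.57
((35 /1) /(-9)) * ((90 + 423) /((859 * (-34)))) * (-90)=-89775/14603 = -6.15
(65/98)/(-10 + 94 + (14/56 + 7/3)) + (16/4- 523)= -26422419/50911 = -518.99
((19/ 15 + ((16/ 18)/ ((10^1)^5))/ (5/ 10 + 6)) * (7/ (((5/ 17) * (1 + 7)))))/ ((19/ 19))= 110223869/29250000 = 3.77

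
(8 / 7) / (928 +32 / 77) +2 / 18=9035/80424 = 0.11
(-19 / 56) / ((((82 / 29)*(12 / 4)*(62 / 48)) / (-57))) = 31407/17794 = 1.77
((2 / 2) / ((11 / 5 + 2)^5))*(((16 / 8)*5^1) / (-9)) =-31250/36756909 = 0.00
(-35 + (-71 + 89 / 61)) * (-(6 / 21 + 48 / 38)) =187666/1159 = 161.92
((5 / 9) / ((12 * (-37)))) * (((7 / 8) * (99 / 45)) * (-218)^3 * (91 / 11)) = 206439.81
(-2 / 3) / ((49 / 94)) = -1.28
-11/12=-0.92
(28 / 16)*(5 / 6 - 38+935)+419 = 47765/24 = 1990.21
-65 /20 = -13/4 = -3.25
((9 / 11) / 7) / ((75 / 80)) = 48/385 = 0.12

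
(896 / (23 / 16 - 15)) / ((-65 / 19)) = 38912/2015 = 19.31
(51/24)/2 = 17/16 = 1.06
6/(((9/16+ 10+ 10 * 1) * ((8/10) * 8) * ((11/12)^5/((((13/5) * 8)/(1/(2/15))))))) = 51757056/264928895 = 0.20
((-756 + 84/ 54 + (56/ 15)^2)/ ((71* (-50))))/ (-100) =-27769/13312500 = 0.00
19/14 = 1.36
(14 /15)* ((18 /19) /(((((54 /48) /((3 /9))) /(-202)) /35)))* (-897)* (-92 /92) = -94704064/57 = -1661474.81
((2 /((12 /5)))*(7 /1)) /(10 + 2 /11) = 55/96 = 0.57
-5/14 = -0.36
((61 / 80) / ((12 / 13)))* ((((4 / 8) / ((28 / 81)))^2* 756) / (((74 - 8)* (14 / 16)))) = 15608619/689920 = 22.62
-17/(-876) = 0.02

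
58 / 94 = 29/47 = 0.62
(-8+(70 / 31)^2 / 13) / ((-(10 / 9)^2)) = 1924641/312325 = 6.16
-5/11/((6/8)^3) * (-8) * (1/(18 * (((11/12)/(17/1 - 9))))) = 40960/9801 = 4.18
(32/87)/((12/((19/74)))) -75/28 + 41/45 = -792977/450660 = -1.76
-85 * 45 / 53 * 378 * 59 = -85305150/53 = -1609531.13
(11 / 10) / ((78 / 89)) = 979/780 = 1.26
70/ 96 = 35/48 = 0.73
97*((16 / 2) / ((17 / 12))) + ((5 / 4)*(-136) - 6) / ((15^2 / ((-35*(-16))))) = 83936/765 = 109.72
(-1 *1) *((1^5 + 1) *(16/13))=-32/13 = -2.46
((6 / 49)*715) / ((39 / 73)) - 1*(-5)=8275/49 = 168.88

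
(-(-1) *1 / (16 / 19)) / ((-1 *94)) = -19/1504 = -0.01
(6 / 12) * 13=13/2 = 6.50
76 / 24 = 19/6 = 3.17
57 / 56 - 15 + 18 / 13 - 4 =-12083/728 = -16.60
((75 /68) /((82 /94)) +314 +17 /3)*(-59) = -158371753/8364 = -18934.93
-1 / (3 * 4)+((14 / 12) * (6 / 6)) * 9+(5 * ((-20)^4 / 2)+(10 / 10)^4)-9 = 4800029/12 = 400002.42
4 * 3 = 12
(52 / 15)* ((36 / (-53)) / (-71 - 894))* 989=617136/255725 = 2.41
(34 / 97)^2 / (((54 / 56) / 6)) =64736/84681 = 0.76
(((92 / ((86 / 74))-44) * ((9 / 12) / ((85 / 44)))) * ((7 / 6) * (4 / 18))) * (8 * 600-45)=16829.19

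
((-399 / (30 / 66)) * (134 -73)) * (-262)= 70144998/5 = 14028999.60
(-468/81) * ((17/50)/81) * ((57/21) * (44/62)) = -0.05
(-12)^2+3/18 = 865/6 = 144.17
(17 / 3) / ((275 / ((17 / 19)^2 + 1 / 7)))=40528/2084775 = 0.02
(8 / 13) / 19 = 8/247 = 0.03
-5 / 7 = -0.71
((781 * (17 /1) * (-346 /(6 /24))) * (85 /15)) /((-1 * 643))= 161939.48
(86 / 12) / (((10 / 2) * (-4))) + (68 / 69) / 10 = -239/920 = -0.26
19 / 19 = 1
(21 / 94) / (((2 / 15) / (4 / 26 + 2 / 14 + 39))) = 40230/611 = 65.84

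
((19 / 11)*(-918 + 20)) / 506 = -8531/2783 = -3.07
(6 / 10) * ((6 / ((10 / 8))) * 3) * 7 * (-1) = -60.48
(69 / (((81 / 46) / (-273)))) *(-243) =2599506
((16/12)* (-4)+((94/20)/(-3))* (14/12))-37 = -7949/180 = -44.16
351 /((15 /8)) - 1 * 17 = 851/5 = 170.20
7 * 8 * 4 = 224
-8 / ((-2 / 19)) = 76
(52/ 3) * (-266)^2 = 3679312/3 = 1226437.33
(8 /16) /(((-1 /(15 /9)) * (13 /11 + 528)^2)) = -605/203304246 = 0.00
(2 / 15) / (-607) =-2/9105 = 0.00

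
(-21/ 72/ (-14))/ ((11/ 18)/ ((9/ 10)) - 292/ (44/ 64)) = -297/6045232 = 0.00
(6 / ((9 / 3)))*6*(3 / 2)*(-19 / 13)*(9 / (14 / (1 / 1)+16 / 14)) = -10773/689 = -15.64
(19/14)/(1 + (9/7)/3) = 19/20 = 0.95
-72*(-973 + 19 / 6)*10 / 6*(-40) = -4655200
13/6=2.17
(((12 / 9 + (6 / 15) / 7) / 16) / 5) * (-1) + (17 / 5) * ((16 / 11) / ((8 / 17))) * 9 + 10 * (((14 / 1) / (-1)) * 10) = -60311123/46200 = -1305.44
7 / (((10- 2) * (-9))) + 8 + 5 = 929/72 = 12.90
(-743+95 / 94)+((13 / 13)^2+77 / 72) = -2503889/3384 = -739.92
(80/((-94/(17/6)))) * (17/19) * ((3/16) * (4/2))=-1445/1786 = -0.81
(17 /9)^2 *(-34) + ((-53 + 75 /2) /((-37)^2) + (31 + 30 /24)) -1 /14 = -276774397/3104892 = -89.14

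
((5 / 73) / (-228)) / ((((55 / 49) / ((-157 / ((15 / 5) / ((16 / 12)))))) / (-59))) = -453887/411939 = -1.10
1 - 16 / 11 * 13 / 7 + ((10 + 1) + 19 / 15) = 12203/1155 = 10.57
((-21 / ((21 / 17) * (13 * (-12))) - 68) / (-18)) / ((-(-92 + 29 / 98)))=518959/12617748 = 0.04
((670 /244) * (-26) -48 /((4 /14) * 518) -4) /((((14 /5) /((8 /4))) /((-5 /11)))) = 4272375/173789 = 24.58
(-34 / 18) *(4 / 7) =-68/63 = -1.08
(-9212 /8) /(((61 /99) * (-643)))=227997/78446 = 2.91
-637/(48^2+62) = -7/26 = -0.27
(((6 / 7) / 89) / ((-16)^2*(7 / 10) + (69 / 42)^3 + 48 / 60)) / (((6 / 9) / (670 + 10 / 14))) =2366280/45041743 = 0.05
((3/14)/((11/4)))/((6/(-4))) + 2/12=53/462 = 0.11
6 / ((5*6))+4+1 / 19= 404/95 = 4.25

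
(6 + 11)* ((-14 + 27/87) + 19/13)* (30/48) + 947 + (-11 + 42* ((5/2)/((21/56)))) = 1637803/1508 = 1086.08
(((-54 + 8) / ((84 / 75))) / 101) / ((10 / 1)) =-115/2828 = -0.04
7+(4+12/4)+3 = 17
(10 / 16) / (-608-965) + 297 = 297.00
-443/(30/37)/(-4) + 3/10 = 16427/120 = 136.89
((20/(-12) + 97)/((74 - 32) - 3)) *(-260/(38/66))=-62920/57 = -1103.86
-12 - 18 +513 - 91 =392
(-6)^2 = 36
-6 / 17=-0.35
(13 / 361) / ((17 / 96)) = 1248/6137 = 0.20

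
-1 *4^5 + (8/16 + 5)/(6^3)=-442357/432 = -1023.97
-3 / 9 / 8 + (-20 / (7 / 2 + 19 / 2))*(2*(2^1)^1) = -1933/312 = -6.20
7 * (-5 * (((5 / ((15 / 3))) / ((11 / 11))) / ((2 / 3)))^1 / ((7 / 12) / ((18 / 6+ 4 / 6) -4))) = 30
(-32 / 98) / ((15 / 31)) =-0.67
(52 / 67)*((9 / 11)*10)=4680/737 = 6.35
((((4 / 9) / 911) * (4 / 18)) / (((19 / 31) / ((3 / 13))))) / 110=124/334150245 = 0.00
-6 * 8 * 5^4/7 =-30000/7 = -4285.71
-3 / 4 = -0.75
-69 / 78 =-23/26 = -0.88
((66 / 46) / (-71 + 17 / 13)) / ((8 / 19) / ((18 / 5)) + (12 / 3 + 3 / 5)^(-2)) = -562419/4486210 = -0.13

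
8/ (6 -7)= -8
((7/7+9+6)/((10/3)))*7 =168/5 = 33.60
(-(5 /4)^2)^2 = 625/256 = 2.44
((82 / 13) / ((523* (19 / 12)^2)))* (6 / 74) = 35424/90814243 = 0.00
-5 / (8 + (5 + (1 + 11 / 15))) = -75/221 = -0.34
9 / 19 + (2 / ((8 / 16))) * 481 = 36565/19 = 1924.47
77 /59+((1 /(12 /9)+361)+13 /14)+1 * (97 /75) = 45257819/123900 = 365.28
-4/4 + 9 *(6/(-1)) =-55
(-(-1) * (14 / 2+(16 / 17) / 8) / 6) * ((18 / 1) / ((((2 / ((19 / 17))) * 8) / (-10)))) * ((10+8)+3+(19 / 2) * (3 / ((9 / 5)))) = -149435/272 = -549.39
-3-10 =-13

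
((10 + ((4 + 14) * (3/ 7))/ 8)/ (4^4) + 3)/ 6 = 21811/43008 = 0.51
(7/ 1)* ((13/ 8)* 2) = 91/4 = 22.75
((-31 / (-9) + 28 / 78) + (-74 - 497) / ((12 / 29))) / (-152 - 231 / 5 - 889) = 3220105/2544048 = 1.27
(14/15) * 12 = 56/5 = 11.20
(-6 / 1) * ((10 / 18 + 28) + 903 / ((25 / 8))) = -142882/75 = -1905.09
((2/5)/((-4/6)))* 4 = -12/5 = -2.40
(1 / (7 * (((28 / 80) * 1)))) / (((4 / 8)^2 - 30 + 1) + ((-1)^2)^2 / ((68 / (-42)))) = -1360/97853 = -0.01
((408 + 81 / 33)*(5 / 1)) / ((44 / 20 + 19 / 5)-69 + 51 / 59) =-443975/13442 = -33.03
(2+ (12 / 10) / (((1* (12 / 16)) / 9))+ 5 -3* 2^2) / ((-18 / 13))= -611/90 = -6.79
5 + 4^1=9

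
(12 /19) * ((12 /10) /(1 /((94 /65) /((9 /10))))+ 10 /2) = 5404/1235 = 4.38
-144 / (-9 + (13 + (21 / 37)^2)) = -197136/5917 = -33.32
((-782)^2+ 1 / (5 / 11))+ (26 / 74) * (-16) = 113131307/185 = 611520.58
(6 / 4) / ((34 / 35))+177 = 12141/68 = 178.54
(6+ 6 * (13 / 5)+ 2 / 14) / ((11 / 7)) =761/55 = 13.84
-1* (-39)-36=3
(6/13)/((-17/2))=-12/221 = -0.05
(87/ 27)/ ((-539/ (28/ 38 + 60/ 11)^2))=-48558644/211896531 = -0.23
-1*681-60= -741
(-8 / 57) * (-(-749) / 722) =-2996/20577 = -0.15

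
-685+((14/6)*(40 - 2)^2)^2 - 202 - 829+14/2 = 102156283/9 = 11350698.11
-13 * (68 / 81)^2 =-9.16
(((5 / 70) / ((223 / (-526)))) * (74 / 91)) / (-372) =9731/26421486 = 0.00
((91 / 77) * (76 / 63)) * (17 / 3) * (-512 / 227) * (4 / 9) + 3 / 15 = -167743643/21236985 = -7.90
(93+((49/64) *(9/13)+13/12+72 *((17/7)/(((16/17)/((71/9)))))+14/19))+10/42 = 172759597/110656 = 1561.23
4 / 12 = 1/3 = 0.33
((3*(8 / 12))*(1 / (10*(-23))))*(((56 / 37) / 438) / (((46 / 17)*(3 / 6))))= -476/21432435 = 0.00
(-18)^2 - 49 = 275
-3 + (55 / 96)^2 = -24623/9216 = -2.67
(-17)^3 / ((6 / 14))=-34391/3 = -11463.67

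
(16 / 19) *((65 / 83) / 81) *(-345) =-119600/42579 = -2.81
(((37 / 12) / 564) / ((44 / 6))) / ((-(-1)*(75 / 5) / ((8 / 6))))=37/558360 = 0.00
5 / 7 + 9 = 68/7 = 9.71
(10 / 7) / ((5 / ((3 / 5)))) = 6/35 = 0.17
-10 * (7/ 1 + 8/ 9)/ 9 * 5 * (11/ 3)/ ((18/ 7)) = -136675/2187 = -62.49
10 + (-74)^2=5486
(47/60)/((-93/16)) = -188/1395 = -0.13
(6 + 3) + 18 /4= 27/2 = 13.50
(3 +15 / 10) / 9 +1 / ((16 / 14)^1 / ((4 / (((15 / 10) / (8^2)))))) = 899/6 = 149.83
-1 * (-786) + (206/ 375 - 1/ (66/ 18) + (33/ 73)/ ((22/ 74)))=237225418/301125 = 787.80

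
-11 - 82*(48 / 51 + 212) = -297027/17 = -17472.18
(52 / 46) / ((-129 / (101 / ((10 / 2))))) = -2626/14835 = -0.18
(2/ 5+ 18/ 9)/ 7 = 12/35 = 0.34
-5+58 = 53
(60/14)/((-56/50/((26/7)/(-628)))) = 4875/215404 = 0.02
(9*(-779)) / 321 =-2337/107 = -21.84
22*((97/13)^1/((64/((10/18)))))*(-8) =-5335/468 = -11.40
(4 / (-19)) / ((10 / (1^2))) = -2/95 = -0.02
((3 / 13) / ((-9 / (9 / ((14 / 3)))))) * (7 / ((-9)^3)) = 1/2106 = 0.00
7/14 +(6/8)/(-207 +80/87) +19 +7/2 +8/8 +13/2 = 2187077/71716 = 30.50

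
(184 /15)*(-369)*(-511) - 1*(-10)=2313000.40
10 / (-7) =-10/7 = -1.43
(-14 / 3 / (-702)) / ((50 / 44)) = 154/26325 = 0.01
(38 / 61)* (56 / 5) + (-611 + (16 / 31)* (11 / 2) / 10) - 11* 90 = -15068803/9455 = -1593.74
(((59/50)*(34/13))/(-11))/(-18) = 1003/64350 = 0.02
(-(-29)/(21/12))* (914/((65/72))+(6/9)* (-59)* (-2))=24680624/1365 = 18081.04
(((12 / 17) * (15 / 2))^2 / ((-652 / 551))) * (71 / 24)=-26406675/376856 = -70.07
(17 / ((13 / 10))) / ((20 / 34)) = 289/13 = 22.23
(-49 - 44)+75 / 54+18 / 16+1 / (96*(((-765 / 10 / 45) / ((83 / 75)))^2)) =-17650717/195075 = -90.48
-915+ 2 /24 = -10979/12 = -914.92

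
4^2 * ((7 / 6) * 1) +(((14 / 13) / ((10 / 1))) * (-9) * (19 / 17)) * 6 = 40334/3315 = 12.17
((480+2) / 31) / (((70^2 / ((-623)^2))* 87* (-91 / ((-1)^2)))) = -1908961/12271350 = -0.16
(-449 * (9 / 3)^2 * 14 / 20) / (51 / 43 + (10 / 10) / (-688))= -9730728/4075 = -2387.91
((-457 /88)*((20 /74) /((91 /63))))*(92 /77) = -472995/407407 = -1.16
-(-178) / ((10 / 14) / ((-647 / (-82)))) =403081/205 = 1966.25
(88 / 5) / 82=44/205 = 0.21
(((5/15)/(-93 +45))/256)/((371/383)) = -383/13676544 = 0.00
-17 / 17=-1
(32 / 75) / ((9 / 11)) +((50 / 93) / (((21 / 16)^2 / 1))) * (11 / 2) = 764896/341775 = 2.24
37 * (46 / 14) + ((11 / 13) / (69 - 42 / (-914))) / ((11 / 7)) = 121.58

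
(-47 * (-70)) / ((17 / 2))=6580/17 = 387.06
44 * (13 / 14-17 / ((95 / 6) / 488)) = -23013.29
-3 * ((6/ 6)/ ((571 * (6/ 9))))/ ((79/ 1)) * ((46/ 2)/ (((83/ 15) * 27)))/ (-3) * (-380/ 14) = -10925/78624987 = 0.00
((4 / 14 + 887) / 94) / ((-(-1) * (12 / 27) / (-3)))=-167697/2632 = -63.71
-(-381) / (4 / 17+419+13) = 6477/7348 = 0.88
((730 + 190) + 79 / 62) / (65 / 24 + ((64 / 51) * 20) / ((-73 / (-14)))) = 283538716/2314925 = 122.48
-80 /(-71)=80/71 = 1.13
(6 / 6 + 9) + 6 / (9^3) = 10.01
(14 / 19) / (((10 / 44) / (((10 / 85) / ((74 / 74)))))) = 616/1615 = 0.38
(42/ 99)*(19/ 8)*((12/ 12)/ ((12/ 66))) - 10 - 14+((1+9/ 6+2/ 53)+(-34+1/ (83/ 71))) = -5180105/105576 = -49.07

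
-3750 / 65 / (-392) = 375/2548 = 0.15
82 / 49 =1.67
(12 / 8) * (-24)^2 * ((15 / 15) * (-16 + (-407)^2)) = 143106912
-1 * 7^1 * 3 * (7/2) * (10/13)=-735/13 = -56.54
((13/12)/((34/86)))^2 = 312481/41616 = 7.51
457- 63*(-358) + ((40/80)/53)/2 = 23011.00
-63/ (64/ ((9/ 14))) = -81/128 = -0.63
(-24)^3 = -13824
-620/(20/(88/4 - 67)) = 1395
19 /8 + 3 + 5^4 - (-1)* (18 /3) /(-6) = 5035/8 = 629.38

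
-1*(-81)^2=-6561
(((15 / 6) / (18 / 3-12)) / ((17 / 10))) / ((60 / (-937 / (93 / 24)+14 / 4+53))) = 57445/75888 = 0.76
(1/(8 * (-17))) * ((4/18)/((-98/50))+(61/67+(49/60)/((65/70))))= -6439837/522390960 = -0.01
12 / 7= 1.71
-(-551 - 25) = 576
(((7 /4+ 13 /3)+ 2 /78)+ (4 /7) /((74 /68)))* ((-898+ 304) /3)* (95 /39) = -3199.66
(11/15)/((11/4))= 4/15 = 0.27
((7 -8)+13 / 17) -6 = -106/17 = -6.24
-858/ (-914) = 429/457 = 0.94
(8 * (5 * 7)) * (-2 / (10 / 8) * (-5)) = 2240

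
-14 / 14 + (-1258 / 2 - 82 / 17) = -10792/17 = -634.82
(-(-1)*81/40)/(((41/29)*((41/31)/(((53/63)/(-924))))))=-142941/144969440 = 0.00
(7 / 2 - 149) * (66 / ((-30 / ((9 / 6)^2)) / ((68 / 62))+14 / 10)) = 2448765/2743 = 892.73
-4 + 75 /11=31/11 = 2.82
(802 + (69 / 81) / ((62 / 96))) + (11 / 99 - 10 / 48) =199199/248 = 803.22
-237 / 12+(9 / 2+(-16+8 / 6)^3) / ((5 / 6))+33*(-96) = -250859/36 = -6968.31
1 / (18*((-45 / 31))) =-31/810 = -0.04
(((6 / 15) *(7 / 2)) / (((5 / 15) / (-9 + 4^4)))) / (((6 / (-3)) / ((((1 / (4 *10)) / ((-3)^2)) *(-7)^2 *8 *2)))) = -84721/75 = -1129.61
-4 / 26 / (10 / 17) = -17/65 = -0.26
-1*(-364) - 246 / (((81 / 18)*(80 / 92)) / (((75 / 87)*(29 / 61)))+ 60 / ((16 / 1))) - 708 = -739136/2039 = -362.50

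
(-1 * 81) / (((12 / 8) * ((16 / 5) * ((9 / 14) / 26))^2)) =-207025/24 = -8626.04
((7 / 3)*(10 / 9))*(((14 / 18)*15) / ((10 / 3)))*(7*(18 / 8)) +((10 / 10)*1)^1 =1727/12 = 143.92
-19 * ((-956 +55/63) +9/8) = 9135523/504 = 18126.04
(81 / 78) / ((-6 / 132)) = -297/13 = -22.85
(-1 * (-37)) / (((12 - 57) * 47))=-37/2115 = -0.02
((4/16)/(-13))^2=1/2704 = 0.00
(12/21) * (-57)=-228/7 = -32.57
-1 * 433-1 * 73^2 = -5762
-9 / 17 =-0.53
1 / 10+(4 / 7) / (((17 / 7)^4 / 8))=193281/835210 = 0.23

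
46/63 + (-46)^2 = 133354/63 = 2116.73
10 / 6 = 5/3 = 1.67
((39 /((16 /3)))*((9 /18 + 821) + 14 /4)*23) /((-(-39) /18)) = 512325/8 = 64040.62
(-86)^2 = 7396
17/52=0.33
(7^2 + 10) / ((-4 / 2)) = -59/2 = -29.50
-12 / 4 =-3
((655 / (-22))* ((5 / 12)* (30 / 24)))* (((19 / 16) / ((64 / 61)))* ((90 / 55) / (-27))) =18978625/17842176 = 1.06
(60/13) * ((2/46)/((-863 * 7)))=-60/1806259 = 0.00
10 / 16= 5/8 = 0.62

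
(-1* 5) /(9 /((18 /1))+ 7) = -2/3 = -0.67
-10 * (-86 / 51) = 860/51 = 16.86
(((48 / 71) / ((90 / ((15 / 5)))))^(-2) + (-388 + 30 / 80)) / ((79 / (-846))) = -42814791/2528 = -16936.23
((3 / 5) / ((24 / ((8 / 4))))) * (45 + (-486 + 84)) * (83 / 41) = -29631/820 = -36.14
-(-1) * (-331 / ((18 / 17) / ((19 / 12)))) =-106913/216 = -494.97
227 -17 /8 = 1799/8 = 224.88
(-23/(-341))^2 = 529/116281 = 0.00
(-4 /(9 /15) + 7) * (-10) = -10/3 = -3.33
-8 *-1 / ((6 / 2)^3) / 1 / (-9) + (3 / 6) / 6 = 49/972 = 0.05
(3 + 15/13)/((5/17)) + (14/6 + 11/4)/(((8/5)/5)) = 187253/6240 = 30.01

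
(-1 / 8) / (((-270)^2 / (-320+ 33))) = 287/583200 = 0.00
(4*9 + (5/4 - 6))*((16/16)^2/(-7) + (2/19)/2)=-2.82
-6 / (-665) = 6/665 = 0.01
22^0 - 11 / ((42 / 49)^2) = -503/36 = -13.97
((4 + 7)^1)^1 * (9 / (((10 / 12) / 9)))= 5346/5 = 1069.20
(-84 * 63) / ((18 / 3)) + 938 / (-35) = -4544/5 = -908.80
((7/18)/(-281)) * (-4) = 14/2529 = 0.01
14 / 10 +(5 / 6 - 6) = -3.77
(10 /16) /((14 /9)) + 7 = 7.40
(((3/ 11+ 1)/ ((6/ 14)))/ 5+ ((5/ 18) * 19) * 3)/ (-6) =-1807/660 = -2.74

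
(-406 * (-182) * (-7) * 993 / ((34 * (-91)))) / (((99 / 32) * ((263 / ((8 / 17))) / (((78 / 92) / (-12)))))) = -391332032/57689313 = -6.78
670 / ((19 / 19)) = 670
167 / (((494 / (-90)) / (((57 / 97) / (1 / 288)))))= -6492960/1261 = -5149.06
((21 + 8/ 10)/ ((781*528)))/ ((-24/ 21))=-763/16494720 = 0.00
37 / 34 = 1.09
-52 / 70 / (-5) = 26/175 = 0.15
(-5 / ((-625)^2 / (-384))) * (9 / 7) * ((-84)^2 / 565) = 3483648/44140625 = 0.08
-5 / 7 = -0.71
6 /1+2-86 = -78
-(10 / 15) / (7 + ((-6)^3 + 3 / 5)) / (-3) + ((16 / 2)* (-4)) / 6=-25013/4689 = -5.33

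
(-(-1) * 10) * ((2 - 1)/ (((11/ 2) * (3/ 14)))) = 280/33 = 8.48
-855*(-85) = 72675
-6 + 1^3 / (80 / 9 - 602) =-32037/5338 = -6.00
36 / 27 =4/3 = 1.33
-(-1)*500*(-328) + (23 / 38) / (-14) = -87248023/532 = -164000.04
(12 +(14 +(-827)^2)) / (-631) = -683955/631 = -1083.92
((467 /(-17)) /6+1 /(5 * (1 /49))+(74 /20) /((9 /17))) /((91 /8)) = 74728/69615 = 1.07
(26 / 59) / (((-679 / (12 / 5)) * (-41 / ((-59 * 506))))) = -157872/139195 = -1.13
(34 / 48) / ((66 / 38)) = 323/792 = 0.41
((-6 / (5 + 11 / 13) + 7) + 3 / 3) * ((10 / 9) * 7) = 9275/171 = 54.24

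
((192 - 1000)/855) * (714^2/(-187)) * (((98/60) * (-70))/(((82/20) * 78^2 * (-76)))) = 115430476/742906593 = 0.16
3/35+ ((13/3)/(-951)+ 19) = 1905349/99855 = 19.08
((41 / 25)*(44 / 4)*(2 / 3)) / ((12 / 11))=4961/450 = 11.02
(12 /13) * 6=72/13 = 5.54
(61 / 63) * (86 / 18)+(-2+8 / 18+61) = 36328/567 = 64.07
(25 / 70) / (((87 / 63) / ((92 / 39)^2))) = 21160/14703 = 1.44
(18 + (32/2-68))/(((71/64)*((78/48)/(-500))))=8704000/923 = 9430.12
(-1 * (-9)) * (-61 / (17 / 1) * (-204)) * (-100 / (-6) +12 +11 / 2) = 225090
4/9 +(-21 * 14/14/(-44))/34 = 6173/13464 = 0.46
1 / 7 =0.14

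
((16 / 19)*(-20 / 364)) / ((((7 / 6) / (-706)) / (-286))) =-7455360/931 = -8007.91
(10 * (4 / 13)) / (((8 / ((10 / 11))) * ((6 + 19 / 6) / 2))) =120/1573 = 0.08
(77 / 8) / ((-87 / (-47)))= 3619/696 = 5.20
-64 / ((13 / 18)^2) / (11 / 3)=-62208/1859 = -33.46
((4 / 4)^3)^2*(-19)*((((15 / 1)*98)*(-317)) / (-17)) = -8853810/17 = -520812.35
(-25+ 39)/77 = 2/11 = 0.18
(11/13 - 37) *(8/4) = -940/13 = -72.31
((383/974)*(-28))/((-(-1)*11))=-1.00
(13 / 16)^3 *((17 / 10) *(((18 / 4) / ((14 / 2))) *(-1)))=-336141/573440 = -0.59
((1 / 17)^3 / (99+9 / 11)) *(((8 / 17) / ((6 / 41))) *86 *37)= 2870164/137559087 = 0.02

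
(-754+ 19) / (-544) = 735/544 = 1.35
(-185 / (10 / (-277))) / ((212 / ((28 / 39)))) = 71743/4134 = 17.35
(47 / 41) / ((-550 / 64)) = -1504/11275 = -0.13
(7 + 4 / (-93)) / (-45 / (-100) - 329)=-12940/611103 = -0.02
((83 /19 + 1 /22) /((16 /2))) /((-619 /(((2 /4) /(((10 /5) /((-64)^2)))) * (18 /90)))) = -23616/129371 = -0.18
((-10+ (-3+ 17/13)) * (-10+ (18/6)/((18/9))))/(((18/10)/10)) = 64600/117 = 552.14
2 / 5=0.40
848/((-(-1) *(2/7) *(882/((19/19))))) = 212/63 = 3.37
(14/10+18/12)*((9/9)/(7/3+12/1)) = 87/430 = 0.20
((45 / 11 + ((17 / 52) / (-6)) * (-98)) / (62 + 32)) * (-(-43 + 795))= -75.45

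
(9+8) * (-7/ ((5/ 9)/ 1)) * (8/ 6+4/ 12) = -357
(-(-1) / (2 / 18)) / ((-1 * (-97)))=9/97 = 0.09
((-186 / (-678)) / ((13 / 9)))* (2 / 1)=558/1469 = 0.38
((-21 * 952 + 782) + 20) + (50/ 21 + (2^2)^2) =-402604/21 = -19171.62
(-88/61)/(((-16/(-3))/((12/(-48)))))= 33/488 = 0.07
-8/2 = -4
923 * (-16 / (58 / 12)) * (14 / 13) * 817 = -77961408/29 = -2688324.41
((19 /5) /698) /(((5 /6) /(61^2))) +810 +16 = 7418947/8725 = 850.31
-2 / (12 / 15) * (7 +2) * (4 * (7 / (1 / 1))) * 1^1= -630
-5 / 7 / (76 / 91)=-65/76 = -0.86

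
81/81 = 1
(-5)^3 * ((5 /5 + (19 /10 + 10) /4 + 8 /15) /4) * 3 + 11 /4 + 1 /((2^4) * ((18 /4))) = -419.89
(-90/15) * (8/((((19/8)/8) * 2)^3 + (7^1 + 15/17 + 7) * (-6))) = 26738688/49625221 = 0.54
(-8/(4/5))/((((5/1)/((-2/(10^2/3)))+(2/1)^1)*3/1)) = 5/122 = 0.04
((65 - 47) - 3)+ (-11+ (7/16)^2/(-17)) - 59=-239409/4352 = -55.01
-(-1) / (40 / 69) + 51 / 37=4593/1480 = 3.10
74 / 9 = 8.22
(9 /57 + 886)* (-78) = -1313286/19 = -69120.32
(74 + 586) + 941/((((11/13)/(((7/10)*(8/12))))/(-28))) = -13871.32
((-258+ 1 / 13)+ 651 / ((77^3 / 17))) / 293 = -218658754/248419171 = -0.88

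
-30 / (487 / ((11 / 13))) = -330/6331 = -0.05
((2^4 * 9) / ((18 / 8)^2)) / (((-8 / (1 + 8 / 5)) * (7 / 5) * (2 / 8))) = -1664/63 = -26.41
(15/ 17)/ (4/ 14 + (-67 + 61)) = -21/136 = -0.15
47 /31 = 1.52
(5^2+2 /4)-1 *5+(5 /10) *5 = 23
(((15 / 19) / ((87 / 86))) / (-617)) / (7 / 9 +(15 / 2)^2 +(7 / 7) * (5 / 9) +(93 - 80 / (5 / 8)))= -5160/92131057 = 0.00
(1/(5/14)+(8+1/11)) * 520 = 62296/11 = 5663.27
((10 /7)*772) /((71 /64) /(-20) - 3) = -9881600/27377 = -360.95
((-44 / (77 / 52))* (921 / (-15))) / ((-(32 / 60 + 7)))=-191568/791 = -242.18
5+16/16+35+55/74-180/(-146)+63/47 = 11251705/253894 = 44.32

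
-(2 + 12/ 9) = -3.33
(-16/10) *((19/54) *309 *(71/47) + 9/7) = -3920972/14805 = -264.84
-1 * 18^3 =-5832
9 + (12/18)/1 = 29/3 = 9.67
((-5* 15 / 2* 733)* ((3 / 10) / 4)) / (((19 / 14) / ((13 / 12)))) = -1000545/608 = -1645.63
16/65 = 0.25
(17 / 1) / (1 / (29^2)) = 14297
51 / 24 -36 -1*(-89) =441/8 = 55.12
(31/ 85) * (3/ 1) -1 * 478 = -40537/85 = -476.91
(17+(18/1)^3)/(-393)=-14.88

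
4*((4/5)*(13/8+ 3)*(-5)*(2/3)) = -148/3 = -49.33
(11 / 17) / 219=11/3723 = 0.00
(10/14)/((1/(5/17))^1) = 25/119 = 0.21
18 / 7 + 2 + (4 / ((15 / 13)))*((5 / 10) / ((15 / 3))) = 2582/525 = 4.92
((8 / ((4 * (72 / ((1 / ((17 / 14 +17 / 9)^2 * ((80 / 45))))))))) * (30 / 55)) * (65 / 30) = 51597/26907056 = 0.00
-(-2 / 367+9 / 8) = -3287/2936 = -1.12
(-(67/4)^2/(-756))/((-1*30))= -4489/362880 = -0.01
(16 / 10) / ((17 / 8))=64/85 = 0.75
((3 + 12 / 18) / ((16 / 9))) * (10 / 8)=165/64 = 2.58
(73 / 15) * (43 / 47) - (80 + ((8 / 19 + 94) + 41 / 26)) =-59744149/348270 = -171.55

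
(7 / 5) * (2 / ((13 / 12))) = 168/65 = 2.58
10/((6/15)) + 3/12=101/4 = 25.25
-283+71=-212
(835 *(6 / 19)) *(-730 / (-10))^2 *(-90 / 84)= -200237175/133 = -1505542.67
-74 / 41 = -1.80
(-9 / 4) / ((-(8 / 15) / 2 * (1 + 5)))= 45/32 = 1.41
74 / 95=0.78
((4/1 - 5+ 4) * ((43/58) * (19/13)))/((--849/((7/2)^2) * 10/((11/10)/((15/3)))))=440363/426764000 = 0.00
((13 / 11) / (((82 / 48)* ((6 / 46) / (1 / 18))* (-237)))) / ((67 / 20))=-23920/64452861 = 0.00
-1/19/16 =-1/304 = 0.00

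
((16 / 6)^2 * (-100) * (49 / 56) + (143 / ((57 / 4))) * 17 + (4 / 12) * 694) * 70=-15420.47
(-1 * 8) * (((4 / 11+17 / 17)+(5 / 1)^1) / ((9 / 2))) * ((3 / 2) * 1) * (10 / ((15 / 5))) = -5600/99 = -56.57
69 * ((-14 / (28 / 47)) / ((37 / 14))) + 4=-22553/37 = -609.54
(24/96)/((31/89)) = 89/124 = 0.72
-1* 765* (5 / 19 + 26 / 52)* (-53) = 1175805/38 = 30942.24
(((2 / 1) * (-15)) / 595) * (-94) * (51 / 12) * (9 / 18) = 141/14 = 10.07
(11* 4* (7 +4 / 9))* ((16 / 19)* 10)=471680/171 = 2758.36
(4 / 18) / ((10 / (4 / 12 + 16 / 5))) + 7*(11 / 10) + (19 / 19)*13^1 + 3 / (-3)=26701/1350 = 19.78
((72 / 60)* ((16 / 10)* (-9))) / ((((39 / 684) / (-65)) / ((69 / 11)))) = 6796224/55 = 123567.71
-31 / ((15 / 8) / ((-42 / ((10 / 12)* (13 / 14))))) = 291648/325 = 897.38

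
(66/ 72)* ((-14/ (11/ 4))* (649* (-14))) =127204/3 = 42401.33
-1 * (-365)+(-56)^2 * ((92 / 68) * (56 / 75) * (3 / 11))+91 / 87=1230.04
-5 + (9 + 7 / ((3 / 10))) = 82/3 = 27.33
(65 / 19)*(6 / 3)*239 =31070/19 = 1635.26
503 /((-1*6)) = -503/6 = -83.83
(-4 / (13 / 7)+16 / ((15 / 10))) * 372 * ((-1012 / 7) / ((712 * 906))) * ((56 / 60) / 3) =-5207752/23585445 = -0.22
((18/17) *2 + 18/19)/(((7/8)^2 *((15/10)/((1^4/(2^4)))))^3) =56320/114001881 = 0.00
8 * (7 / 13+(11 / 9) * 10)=11944/117 = 102.09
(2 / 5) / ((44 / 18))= 9/55 = 0.16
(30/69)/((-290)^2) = 1/193430 = 0.00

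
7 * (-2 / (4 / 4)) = -14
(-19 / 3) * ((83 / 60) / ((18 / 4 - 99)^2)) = -1577/1607445 = 0.00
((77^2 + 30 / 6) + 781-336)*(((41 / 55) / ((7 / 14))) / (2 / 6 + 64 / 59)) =92584806/13805 = 6706.61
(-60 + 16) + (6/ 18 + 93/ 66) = -2789/66 = -42.26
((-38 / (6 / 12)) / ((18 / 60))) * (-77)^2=-4506040/3 = -1502013.33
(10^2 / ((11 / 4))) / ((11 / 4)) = 1600/121 = 13.22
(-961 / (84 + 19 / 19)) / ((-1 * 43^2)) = 961/157165 = 0.01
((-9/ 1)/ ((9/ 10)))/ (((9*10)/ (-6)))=2/3 = 0.67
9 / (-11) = -9/11 = -0.82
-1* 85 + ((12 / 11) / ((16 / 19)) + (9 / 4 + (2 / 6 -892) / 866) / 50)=-239141099/2857800 = -83.68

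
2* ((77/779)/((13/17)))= 0.26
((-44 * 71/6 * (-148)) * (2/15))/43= 238.94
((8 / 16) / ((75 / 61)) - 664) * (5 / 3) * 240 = -796312/3 = -265437.33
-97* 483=-46851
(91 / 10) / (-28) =-13/40 = -0.32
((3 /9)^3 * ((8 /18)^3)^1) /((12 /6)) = 32/19683 = 0.00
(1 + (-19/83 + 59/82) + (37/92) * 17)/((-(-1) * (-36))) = -0.23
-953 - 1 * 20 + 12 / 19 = -18475/19 = -972.37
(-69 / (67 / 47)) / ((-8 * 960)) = 1081/171520 = 0.01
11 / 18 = 0.61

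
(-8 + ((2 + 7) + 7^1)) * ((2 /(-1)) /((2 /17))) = -136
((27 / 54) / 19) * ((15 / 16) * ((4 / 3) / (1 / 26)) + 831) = 1727/76 = 22.72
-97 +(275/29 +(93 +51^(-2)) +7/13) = 6.02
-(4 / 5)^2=-16/25 = -0.64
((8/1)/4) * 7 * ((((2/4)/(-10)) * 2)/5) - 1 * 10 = -257/25 = -10.28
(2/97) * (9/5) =18/485 = 0.04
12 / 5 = 2.40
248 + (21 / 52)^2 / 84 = 2682389/10816 = 248.00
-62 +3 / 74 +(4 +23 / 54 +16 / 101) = -5789092/100899 = -57.38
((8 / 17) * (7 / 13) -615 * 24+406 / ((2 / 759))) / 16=8707.33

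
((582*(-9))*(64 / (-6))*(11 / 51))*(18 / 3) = 1229184/17 = 72304.94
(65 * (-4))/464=-65/116 = -0.56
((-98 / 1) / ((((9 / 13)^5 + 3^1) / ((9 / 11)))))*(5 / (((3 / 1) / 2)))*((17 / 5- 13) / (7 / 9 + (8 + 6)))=54.96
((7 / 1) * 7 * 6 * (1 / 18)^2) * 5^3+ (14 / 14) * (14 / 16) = 24689/216 = 114.30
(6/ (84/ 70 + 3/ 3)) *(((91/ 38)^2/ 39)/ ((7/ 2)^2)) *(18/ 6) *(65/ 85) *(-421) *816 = -102454560/3971 = -25800.70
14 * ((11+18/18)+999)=14154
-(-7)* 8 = 56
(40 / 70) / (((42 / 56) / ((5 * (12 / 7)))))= 320/49 = 6.53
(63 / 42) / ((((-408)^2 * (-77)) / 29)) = -29/8545152 = 0.00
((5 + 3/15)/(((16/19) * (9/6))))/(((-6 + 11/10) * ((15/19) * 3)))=-4693/13230 = -0.35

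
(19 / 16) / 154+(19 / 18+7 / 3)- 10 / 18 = 21001/7392 = 2.84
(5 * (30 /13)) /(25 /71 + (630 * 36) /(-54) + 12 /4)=-5325/192283 = -0.03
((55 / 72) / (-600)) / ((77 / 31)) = -31/60480 = 0.00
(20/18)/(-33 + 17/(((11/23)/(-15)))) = -55/28026 = 0.00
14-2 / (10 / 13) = 57/5 = 11.40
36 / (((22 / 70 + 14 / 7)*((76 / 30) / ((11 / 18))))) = 1925/513 = 3.75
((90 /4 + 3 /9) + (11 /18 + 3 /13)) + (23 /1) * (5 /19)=66085/2223 = 29.73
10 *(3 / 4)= 15/2 = 7.50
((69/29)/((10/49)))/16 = 3381/4640 = 0.73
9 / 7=1.29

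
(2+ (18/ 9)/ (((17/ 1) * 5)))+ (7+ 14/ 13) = 11161/1105 = 10.10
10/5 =2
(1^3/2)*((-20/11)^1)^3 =-4000/1331 = -3.01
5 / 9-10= -85/9 = -9.44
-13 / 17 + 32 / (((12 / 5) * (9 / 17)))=11209/459 = 24.42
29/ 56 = 0.52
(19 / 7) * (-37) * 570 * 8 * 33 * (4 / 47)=-1286169.48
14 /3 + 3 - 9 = -4/3 = -1.33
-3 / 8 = -0.38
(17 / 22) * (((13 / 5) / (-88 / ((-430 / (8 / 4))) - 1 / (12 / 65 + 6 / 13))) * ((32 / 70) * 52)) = -23719488/565345 = -41.96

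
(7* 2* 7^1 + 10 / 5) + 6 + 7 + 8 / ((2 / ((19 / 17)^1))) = 1997/17 = 117.47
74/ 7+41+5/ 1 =396/7 = 56.57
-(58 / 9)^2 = -3364/81 = -41.53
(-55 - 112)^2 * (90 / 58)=1255005/29 = 43276.03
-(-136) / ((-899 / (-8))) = 1088/899 = 1.21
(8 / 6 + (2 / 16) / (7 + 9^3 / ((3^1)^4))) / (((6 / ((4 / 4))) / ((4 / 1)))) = 515/576 = 0.89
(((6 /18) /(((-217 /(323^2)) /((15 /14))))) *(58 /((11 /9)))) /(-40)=27229869/133672 = 203.71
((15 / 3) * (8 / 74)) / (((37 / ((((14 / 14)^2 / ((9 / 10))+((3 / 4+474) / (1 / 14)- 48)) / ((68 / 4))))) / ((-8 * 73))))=-693751120/209457 = -3312.14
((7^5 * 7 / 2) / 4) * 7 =823543/8 = 102942.88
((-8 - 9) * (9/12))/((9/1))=-17/12 = -1.42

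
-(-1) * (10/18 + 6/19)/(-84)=-149/14364 = -0.01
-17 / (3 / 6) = -34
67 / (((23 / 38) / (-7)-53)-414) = -17822/124245 = -0.14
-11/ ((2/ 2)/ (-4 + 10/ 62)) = 1309/31 = 42.23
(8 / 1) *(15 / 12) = 10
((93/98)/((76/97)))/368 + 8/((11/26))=570198943/30149504 = 18.91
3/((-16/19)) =-57/16 = -3.56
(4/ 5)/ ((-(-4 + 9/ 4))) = 0.46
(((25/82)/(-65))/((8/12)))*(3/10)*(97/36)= -97/17056 = -0.01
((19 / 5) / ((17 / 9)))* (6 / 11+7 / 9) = 2489/935 = 2.66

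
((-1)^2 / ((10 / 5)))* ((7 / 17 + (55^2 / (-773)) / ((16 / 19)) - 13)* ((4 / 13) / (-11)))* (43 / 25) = 155824561/375832600 = 0.41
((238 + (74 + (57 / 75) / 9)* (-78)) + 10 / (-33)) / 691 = -4571234/570075 = -8.02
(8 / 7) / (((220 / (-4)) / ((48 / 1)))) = -384/385 = -1.00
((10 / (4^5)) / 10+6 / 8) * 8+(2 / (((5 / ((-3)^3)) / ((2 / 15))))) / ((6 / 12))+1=13209/3200 = 4.13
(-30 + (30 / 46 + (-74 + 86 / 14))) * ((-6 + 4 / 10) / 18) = 6260/207 = 30.24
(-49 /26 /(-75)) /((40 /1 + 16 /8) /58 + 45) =1421/2585700 = 0.00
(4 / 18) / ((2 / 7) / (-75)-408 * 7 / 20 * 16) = -175/1799283 = 0.00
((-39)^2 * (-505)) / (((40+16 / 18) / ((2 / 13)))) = -531765/184 = -2890.03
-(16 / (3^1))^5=-1048576/243 = -4315.13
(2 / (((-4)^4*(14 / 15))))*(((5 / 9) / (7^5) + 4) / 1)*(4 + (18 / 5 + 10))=6655627/11294304 = 0.59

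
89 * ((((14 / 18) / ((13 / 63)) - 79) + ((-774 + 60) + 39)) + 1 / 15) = -13019098/195 = -66764.61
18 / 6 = 3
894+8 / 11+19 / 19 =9853/11 = 895.73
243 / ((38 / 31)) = 7533/38 = 198.24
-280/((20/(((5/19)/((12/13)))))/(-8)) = 1820/57 = 31.93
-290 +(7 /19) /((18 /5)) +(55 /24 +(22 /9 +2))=-387365/1368 = -283.16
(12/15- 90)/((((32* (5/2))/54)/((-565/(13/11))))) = 7484103/260 = 28785.01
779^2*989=600165749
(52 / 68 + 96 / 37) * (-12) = -25356/629 = -40.31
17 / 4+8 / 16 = 19/4 = 4.75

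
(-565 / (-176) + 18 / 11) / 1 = 853/176 = 4.85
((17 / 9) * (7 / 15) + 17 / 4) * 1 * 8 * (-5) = -5542/27 = -205.26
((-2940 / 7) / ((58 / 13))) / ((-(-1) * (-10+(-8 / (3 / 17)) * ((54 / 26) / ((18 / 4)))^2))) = 230685/48169 = 4.79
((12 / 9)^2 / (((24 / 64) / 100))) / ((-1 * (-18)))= 6400/243 = 26.34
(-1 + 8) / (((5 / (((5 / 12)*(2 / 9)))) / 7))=0.91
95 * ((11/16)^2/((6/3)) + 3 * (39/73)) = 6530015/37376 = 174.71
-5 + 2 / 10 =-24/5 = -4.80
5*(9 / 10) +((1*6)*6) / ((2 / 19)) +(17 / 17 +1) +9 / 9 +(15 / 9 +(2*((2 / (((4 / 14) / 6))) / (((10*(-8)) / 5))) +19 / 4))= 350.67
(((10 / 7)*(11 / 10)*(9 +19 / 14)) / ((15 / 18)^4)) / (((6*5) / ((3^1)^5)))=8371836/30625 = 273.37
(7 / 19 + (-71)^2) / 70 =47893/665 = 72.02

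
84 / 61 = 1.38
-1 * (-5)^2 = -25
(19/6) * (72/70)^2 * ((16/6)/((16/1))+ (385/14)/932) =187587/285425 = 0.66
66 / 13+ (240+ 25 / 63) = 201043/819 = 245.47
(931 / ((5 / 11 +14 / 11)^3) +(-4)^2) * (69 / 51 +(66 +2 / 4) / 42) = 14175335/24548 = 577.45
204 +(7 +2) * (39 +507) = 5118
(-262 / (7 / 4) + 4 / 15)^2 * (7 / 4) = 61559716/1575 = 39085.53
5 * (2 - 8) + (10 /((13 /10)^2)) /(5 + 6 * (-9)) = -249430/8281 = -30.12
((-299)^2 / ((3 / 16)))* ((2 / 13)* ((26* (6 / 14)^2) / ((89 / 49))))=17164992/89 = 192865.08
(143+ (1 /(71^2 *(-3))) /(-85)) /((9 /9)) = 183820066/1285455 = 143.00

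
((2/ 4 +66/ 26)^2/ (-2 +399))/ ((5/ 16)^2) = 399424/1677325 = 0.24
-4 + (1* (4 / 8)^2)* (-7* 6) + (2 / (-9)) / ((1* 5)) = -1309/90 = -14.54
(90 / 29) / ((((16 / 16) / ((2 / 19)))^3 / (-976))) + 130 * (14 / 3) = 359909860/596733 = 603.13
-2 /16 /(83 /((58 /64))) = -29/21248 = 0.00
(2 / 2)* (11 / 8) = 1.38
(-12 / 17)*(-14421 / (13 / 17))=173052/13 = 13311.69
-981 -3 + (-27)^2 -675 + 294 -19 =-655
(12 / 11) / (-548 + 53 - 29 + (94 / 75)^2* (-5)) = -3375/1645424 = 0.00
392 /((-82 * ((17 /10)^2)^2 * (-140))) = 14000/3424361 = 0.00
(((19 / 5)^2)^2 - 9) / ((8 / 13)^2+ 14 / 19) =200199428/1119375 = 178.85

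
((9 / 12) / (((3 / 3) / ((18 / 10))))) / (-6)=-9/40 = -0.22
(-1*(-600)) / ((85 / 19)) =2280/17 = 134.12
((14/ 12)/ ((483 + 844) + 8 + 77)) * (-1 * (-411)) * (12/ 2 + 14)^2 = 47950/353 = 135.84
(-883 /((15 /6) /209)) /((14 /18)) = -3321846/35 = -94909.89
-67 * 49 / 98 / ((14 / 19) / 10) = -6365/14 = -454.64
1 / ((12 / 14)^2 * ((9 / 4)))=49/81 = 0.60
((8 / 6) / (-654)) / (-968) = 1/474804 = 0.00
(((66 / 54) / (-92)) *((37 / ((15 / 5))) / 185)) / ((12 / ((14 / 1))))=-77/74520 = 0.00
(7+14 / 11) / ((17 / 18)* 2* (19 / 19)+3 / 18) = 4.02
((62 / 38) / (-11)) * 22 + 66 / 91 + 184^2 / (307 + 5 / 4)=228737692/2131857 = 107.30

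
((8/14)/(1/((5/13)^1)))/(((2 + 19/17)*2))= 170/4823 = 0.04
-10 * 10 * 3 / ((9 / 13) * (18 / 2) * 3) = -1300/81 = -16.05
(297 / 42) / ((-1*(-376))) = 99/5264 = 0.02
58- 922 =-864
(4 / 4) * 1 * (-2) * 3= -6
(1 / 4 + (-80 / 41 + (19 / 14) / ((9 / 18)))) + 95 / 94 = 109191/53956 = 2.02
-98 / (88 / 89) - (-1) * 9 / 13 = -56297/572 = -98.42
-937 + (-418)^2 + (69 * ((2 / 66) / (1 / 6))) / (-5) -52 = 9555287/55 = 173732.49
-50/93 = -0.54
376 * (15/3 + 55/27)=71440/27 = 2645.93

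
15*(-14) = -210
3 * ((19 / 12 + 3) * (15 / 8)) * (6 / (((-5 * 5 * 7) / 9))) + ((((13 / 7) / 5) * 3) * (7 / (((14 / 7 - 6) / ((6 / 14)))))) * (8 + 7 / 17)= -142659/9520 = -14.99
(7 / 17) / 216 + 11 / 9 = 4495/3672 = 1.22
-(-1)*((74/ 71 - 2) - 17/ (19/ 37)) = -45951/1349 = -34.06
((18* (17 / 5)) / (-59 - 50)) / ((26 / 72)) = -11016/7085 = -1.55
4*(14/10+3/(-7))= 136/35 = 3.89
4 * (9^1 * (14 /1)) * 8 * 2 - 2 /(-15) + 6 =121052/15 = 8070.13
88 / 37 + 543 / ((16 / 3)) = 104.19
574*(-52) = -29848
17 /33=0.52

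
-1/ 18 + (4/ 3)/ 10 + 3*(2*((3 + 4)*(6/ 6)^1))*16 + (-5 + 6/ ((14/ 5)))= 421609/630 = 669.22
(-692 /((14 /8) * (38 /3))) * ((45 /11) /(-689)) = 186840/1008007 = 0.19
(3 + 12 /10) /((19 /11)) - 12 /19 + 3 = 24/5 = 4.80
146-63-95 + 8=-4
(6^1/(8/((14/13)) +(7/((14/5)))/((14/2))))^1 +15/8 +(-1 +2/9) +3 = 38203/7848 = 4.87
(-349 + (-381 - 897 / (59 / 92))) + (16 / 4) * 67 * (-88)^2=122322534/59 = 2073263.29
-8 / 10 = -4/5 = -0.80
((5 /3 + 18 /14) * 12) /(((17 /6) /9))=13392/119 = 112.54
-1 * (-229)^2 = -52441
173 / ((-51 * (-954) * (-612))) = -173/29776248 = 0.00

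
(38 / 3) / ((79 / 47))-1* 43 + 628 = 140431/237 = 592.54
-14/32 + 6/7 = 47/112 = 0.42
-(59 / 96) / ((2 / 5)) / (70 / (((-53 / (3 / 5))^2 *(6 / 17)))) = -4143275/68544 = -60.45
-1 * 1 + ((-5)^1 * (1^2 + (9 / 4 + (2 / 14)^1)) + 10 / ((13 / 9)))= -11.04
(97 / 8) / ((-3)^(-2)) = 873/8 = 109.12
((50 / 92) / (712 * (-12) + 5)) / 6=-25/2356764 = 0.00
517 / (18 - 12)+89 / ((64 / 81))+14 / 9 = 115409/576 = 200.36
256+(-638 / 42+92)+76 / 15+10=36527/105 = 347.88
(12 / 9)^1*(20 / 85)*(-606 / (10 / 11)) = -17776/85 = -209.13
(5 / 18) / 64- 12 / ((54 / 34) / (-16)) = 46423/384 = 120.89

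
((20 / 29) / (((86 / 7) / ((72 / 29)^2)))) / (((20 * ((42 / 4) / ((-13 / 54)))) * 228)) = -104/59777439 = 0.00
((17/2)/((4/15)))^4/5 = 845650125/4096 = 206457.55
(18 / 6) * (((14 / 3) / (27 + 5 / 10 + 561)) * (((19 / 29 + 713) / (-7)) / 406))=-41392/6928999 = -0.01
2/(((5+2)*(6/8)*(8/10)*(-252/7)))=-5/378 = -0.01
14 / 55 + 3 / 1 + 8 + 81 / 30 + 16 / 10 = 1711/110 = 15.55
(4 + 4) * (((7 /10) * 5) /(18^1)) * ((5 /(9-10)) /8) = -35/36 = -0.97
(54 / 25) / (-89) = -54/2225 = -0.02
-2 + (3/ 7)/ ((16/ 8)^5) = -445/224 = -1.99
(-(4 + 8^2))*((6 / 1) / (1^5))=-408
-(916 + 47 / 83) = -76075/83 = -916.57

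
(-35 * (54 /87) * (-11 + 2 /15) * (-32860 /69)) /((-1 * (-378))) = -5356180/18009 = -297.42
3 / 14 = 0.21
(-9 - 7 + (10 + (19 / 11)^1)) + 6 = 19/11 = 1.73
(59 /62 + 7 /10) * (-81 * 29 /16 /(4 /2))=-18792/155 = -121.24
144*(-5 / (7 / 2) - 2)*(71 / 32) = -7668/7 = -1095.43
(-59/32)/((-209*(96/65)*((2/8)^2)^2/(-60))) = -19175/209 = -91.75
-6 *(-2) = 12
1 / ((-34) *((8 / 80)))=-5/17 = -0.29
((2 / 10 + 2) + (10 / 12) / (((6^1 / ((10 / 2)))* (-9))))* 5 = 3439/324 = 10.61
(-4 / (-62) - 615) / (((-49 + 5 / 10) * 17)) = 38126/51119 = 0.75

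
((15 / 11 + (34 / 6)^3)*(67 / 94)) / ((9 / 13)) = 23712104/125631 = 188.74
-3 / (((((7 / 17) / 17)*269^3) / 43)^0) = -3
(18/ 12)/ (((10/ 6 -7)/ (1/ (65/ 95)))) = -171/416 = -0.41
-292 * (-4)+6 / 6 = 1169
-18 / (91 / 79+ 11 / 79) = -237/17 = -13.94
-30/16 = -15/8 = -1.88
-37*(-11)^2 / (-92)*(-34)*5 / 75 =-110.30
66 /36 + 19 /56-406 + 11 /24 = -33883/84 = -403.37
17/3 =5.67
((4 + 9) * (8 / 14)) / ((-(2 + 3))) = -1.49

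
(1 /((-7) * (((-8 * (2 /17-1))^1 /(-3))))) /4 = 17/1120 = 0.02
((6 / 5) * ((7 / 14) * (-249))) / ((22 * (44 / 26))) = -9711/2420 = -4.01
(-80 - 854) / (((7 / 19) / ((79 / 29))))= -1401934/203 = -6906.08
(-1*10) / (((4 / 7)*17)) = -35/34 = -1.03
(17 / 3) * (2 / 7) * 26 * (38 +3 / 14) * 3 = 236470/49 = 4825.92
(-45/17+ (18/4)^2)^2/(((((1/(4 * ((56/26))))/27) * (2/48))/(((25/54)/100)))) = 30088989/3757 = 8008.78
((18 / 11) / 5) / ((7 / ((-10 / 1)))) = -36/77 = -0.47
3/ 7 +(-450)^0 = 10/7 = 1.43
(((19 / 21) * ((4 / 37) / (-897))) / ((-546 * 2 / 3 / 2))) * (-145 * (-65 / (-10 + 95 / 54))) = -33060/48245743 = 0.00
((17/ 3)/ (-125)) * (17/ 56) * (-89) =25721/21000 = 1.22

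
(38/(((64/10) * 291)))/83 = 95/386448 = 0.00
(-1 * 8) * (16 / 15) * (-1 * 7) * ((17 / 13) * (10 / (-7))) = -4352/39 = -111.59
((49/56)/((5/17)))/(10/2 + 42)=119/1880 = 0.06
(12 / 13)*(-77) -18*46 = -11688/13 = -899.08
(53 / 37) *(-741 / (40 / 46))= -903279/740 = -1220.65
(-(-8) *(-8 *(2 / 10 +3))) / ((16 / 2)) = -128/5 = -25.60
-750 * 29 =-21750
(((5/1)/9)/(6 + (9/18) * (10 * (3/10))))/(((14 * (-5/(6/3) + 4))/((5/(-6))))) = -5/1701 = 0.00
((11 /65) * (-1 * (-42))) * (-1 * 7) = -3234/65 = -49.75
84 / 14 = 6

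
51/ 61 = 0.84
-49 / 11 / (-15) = 49/165 = 0.30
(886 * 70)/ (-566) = -31010/283 = -109.58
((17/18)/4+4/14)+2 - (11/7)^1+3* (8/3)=8.95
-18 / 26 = -9/13 = -0.69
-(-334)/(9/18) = 668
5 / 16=0.31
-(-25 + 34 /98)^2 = -1459264/2401 = -607.77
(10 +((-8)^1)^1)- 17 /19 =21/19 = 1.11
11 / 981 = 0.01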